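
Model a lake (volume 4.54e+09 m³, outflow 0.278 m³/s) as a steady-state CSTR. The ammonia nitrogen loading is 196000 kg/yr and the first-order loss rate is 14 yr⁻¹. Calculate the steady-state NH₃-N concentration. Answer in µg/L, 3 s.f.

Outflow Q = 0.278 m³/s × 3.156e+07 s/yr = 8.773e+06 m³/yr.
Steady-state CSTR mass balance: W = Q·C + k·V·C, so C = W/(Q + kV).
Q + kV = 8.773e+06 + 14·4.54e+09 = 6.357e+10 m³/yr.
C = 196000/6.357e+10 = 3.083e-06 kg/m³ = 0.003083 mg/L = 3.083 µg/L.

3.08 µg/L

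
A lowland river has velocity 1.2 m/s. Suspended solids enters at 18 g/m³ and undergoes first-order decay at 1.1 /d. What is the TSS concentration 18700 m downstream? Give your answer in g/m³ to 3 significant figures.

Travel time t = 18700 m / 1.2 m/s = 1.87e+04/1.2 = 1.558e+04 s = 0.1804 d.
First-order decay: C = 18·exp(−1.1·0.1804) = 18·0.82 = 14.76 g/m³.

14.8 g/m³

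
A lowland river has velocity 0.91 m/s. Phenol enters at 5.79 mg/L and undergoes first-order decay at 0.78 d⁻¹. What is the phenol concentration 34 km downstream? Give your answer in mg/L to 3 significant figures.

Travel time t = 34 km / 0.91 m/s = 3.4e+04/0.91 = 3.736e+04 s = 0.4324 d.
First-order decay: C = 5.79·exp(−0.78·0.4324) = 5.79·0.7137 = 4.132 mg/L.

4.13 mg/L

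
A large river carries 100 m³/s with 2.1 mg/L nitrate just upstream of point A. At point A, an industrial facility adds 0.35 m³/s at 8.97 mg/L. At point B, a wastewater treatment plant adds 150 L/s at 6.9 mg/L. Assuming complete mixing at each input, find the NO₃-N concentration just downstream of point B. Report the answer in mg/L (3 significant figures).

2.13 mg/L

After input A: C = (100·2.1 + 0.35·8.97) / 100.3 = 2.124 mg/L.
150 L/s = 0.15 m³/s.
After input B: C = (100.3·2.124 + 0.15·6.9) / 100.5 = 2.131 mg/L.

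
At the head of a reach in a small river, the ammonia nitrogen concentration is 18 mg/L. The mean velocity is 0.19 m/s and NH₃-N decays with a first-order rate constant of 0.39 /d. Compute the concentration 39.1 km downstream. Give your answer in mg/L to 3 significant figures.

7.11 mg/L

Travel time t = 39.1 km / 0.19 m/s = 3.91e+04/0.19 = 2.058e+05 s = 2.382 d.
First-order decay: C = 18·exp(−0.39·2.382) = 18·0.395 = 7.11 mg/L.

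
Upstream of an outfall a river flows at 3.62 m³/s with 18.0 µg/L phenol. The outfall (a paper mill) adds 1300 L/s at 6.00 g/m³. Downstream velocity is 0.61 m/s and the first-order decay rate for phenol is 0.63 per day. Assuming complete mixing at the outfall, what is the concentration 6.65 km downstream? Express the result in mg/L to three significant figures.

1.48 mg/L

1300 L/s = 1.3 m³/s.
18.0 µg/L = 0.018 mg/L.
After complete mixing, C₀ = (1.3·6 + 3.62·0.018) / 4.92 = 1.599 mg/L.
Travel time t = 6650 m / 0.61 m/s = 1.09e+04 s = 0.1262 d.
C = 1.599·exp(−0.63·0.1262) = 1.599·0.9236 = 1.476 mg/L.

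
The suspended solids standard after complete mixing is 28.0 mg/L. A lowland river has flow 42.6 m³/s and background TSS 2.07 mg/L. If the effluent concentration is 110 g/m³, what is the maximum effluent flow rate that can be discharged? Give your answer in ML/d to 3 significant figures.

Mass balance at complete mixing: C_std·(Q_w + Q_r) = Q_w·C_e + Q_r·C_b.
Rearranging, Q_w = Q_r·(C_std − C_b)/(C_e − C_std) = 42.6·(28 − 2.07) / (110 − 28) = 13.47 m³/s.
= 1164 ML/d.

1160 ML/d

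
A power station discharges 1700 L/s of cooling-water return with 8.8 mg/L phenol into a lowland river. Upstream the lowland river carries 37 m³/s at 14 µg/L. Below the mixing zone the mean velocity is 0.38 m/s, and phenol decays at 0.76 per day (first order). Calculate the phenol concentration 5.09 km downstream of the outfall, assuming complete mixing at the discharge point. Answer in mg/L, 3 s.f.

1700 L/s = 1.7 m³/s.
14 µg/L = 0.014 mg/L.
After complete mixing, C₀ = (1.7·8.8 + 37·0.014) / 38.7 = 0.3999 mg/L.
Travel time t = 5090 m / 0.38 m/s = 1.339e+04 s = 0.155 d.
C = 0.3999·exp(−0.76·0.155) = 0.3999·0.8889 = 0.3555 mg/L.

0.355 mg/L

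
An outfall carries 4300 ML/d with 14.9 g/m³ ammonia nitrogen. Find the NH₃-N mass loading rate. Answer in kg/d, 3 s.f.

64100 kg/d

4300 ML/d = 49.77 m³/s.
Mass flux = Q·C = 49.77 m³/s × 14.9 g/m³ = 741.6 g/s.
= 741.6 g/s × 86.4 = 6.407e+04 kg/d.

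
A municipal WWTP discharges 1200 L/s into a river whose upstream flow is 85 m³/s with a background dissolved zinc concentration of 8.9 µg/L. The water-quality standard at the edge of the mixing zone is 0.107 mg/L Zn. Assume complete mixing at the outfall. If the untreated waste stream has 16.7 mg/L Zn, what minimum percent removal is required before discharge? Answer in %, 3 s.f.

57.8 %

1200 L/s = 1.2 m³/s.
8.9 µg/L = 0.0089 mg/L.
Mass balance: 0.107·86.2 = 1.2·Cₑ + 85·0.0089.
Cₑ = (9.223 − 0.7565) / 1.2 = 7.056 mg/L.
Required removal = 1 − 7.056/16.7 = 57.75 %.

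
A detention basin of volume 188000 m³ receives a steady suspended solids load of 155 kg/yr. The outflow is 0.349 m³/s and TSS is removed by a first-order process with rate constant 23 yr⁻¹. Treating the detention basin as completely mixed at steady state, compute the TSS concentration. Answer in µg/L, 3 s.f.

10.1 µg/L

Outflow Q = 0.349 m³/s × 3.156e+07 s/yr = 1.101e+07 m³/yr.
Steady-state CSTR mass balance: W = Q·C + k·V·C, so C = W/(Q + kV).
Q + kV = 1.101e+07 + 23·188000 = 1.534e+07 m³/yr.
C = 155/1.534e+07 = 1.011e-05 kg/m³ = 0.01011 mg/L = 10.11 µg/L.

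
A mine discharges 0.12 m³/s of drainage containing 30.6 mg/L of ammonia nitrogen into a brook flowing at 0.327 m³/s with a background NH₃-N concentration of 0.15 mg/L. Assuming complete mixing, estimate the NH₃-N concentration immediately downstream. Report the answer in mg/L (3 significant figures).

8.32 mg/L

Flow-weighted mixing gives C = (0.12·30.6 + 0.327·0.15) / (0.12 + 0.327) = 3.721/0.447 = 8.324 mg/L.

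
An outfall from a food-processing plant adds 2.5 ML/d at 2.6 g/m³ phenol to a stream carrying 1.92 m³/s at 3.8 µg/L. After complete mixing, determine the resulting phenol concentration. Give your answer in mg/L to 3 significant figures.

0.0423 mg/L

2.5 ML/d = 0.02894 m³/s.
3.8 µg/L = 0.0038 mg/L.
Conservation of mass across the mixing zone: C = (0.02894·2.6 + 1.92·0.0038) / (0.02894 + 1.92) = 0.08253/1.949 = 0.04234 mg/L.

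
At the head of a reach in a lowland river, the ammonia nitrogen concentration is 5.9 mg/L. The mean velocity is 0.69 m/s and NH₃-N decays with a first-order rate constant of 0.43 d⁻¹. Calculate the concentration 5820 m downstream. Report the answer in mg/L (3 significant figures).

Travel time t = 5820 m / 0.69 m/s = 5820/0.69 = 8435 s = 0.09762 d.
First-order decay: C = 5.9·exp(−0.43·0.09762) = 5.9·0.9589 = 5.657 mg/L.

5.66 mg/L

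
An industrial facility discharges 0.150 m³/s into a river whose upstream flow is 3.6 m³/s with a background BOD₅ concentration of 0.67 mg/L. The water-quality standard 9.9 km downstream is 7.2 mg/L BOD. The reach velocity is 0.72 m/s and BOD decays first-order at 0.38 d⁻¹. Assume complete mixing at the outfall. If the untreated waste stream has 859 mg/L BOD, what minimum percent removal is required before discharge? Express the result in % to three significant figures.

79.6 %

Travel time to the compliance point: t = 9900/0.72 = 1.375e+04 s = 0.1591 d; decay factor exp(−0.38·0.1591) = 0.9413.
So the concentration just after mixing may be at most 7.2/0.9413 = 7.649 mg/L.
Mass balance: 7.649·3.75 = 0.15·Cₑ + 3.6·0.67.
Cₑ = (28.68 − 2.412) / 0.15 = 175.1 mg/L.
Required removal = 1 − 175.1/859 = 79.61 %.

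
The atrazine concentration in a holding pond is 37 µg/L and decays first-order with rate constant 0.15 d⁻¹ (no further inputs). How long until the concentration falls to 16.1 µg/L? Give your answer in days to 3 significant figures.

5.55 d

t = ln(C₀/C)/k = ln(37/16.1)/0.15 = 0.8321/0.15 = 5.547 d.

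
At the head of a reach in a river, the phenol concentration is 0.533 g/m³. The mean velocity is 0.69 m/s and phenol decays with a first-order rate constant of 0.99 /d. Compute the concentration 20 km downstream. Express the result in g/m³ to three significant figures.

0.382 g/m³

Travel time t = 20 km / 0.69 m/s = 2e+04/0.69 = 2.899e+04 s = 0.3355 d.
First-order decay: C = 0.533·exp(−0.99·0.3355) = 0.533·0.7174 = 0.3824 g/m³.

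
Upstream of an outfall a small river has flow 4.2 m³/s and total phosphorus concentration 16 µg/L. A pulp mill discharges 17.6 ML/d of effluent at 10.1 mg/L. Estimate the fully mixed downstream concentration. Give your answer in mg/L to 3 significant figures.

0.482 mg/L

17.6 ML/d = 0.2037 m³/s.
16 µg/L = 0.016 mg/L.
Flow-weighted mixing gives C = (0.2037·10.1 + 4.2·0.016) / (0.2037 + 4.2) = 2.125/4.404 = 0.4825 mg/L.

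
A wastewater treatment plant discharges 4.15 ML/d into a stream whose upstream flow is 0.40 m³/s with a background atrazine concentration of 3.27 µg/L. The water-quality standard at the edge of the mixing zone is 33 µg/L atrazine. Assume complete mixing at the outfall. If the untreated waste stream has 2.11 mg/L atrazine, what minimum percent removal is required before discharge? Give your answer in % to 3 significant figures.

86.7 %

4.15 ML/d = 0.04803 m³/s.
3.27 µg/L = 0.00327 mg/L.
33 µg/L = 0.033 mg/L.
Mass balance: 0.033·0.448 = 0.04803·Cₑ + 0.4·0.00327.
Cₑ = (0.01479 − 0.001308) / 0.04803 = 0.2806 mg/L.
Required removal = 1 − 0.2806/2.11 = 86.7 %.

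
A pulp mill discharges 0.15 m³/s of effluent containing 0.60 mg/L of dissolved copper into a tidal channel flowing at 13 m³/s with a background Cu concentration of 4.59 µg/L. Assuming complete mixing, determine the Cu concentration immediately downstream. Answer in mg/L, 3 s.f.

4.59 µg/L = 0.00459 mg/L.
By mass balance at complete mixing, C = (0.15·0.6 + 13·0.00459) / (0.15 + 13) = 0.1497/13.15 = 0.01138 mg/L.

0.0114 mg/L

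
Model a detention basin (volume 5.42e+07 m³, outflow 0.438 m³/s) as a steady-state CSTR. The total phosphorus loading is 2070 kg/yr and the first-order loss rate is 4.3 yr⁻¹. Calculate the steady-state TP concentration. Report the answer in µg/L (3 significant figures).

8.38 µg/L

Outflow Q = 0.438 m³/s × 3.156e+07 s/yr = 1.382e+07 m³/yr.
Steady-state CSTR mass balance: W = Q·C + k·V·C, so C = W/(Q + kV).
Q + kV = 1.382e+07 + 4.3·5.42e+07 = 2.469e+08 m³/yr.
C = 2070/2.469e+08 = 8.385e-06 kg/m³ = 0.008385 mg/L = 8.385 µg/L.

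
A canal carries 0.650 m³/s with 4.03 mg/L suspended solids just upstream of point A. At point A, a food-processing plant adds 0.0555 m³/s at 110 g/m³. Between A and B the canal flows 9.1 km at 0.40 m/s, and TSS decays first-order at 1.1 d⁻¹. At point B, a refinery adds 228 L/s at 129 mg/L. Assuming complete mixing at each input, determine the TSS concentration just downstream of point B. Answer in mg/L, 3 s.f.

After input A: C = (0.65·4.03 + 0.0555·110) / 0.7055 = 12.37 mg/L.
Over the 9.1 km reach to input B (t = 2.275e+04 s = 0.2633 d), decay gives C = 12.37·exp(−1.1·0.2633) = 9.257 mg/L.
228 L/s = 0.228 m³/s.
After input B: C = (0.7055·9.257 + 0.228·129) / 0.9335 = 38.5 mg/L.

38.5 mg/L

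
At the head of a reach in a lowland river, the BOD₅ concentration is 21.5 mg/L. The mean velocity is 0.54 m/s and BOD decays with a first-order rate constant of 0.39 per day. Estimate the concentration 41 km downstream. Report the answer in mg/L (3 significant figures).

15.3 mg/L

Travel time t = 41 km / 0.54 m/s = 4.1e+04/0.54 = 7.593e+04 s = 0.8788 d.
First-order decay: C = 21.5·exp(−0.39·0.8788) = 21.5·0.7098 = 15.26 mg/L.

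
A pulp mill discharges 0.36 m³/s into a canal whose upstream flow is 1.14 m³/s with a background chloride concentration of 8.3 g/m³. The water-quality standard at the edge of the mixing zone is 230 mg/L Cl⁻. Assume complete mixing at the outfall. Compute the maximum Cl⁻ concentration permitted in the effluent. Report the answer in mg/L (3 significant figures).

Mass balance: 230·1.5 = 0.36·Cₑ + 1.14·8.3.
Cₑ = (345 − 9.462) / 0.36 = 932.1 mg/L.

932 mg/L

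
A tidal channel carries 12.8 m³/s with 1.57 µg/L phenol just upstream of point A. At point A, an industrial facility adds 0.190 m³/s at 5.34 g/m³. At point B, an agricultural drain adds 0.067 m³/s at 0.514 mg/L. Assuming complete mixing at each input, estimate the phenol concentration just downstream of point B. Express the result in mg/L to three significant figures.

0.0819 mg/L

1.57 µg/L = 0.00157 mg/L.
After input A: C = (12.8·0.00157 + 0.19·5.34) / 12.99 = 0.07965 mg/L.
After input B: C = (12.99·0.07965 + 0.067·0.514) / 13.06 = 0.08188 mg/L.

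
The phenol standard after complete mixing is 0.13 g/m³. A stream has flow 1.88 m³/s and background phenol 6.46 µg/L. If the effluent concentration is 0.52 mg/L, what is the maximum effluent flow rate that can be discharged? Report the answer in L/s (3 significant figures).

596 L/s

6.46 µg/L = 0.00646 mg/L.
Mass balance at complete mixing: C_std·(Q_w + Q_r) = Q_w·C_e + Q_r·C_b.
Rearranging, Q_w = Q_r·(C_std − C_b)/(C_e − C_std) = 1.88·(0.13 − 0.00646) / (0.52 − 0.13) = 0.5955 m³/s.
= 595.5 L/s.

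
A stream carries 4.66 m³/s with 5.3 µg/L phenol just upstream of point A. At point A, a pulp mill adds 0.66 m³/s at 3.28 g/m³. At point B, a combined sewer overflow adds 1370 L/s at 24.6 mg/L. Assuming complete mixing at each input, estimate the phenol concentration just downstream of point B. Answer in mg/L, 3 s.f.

5.3 µg/L = 0.0053 mg/L.
After input A: C = (4.66·0.0053 + 0.66·3.28) / 5.32 = 0.4116 mg/L.
1370 L/s = 1.37 m³/s.
After input B: C = (5.32·0.4116 + 1.37·24.6) / 6.69 = 5.365 mg/L.

5.36 mg/L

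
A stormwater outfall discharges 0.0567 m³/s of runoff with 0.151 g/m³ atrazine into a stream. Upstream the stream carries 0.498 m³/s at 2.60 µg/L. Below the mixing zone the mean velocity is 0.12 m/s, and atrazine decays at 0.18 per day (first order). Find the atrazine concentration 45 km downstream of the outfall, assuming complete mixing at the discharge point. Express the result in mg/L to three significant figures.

0.00814 mg/L

2.60 µg/L = 0.0026 mg/L.
After complete mixing, C₀ = (0.0567·0.151 + 0.498·0.0026) / 0.5547 = 0.01777 mg/L.
Travel time t = 4.5e+04 m / 0.12 m/s = 3.75e+05 s = 4.34 d.
C = 0.01777·exp(−0.18·4.34) = 0.01777·0.4578 = 0.008135 mg/L.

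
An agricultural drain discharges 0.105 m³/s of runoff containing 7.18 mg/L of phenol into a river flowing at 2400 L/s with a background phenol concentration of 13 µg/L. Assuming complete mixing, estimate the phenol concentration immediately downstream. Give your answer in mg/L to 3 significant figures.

0.313 mg/L

2400 L/s = 2.4 m³/s.
13 µg/L = 0.013 mg/L.
Flow-weighted mixing gives C = (0.105·7.18 + 2.4·0.013) / (0.105 + 2.4) = 0.7851/2.505 = 0.3134 mg/L.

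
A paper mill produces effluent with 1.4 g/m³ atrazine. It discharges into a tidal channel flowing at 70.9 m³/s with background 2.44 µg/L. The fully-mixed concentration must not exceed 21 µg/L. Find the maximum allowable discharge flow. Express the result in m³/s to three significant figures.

2.44 µg/L = 0.00244 mg/L.
21 µg/L = 0.021 mg/L.
Mass balance at complete mixing: C_std·(Q_w + Q_r) = Q_w·C_e + Q_r·C_b.
Rearranging, Q_w = Q_r·(C_std − C_b)/(C_e − C_std) = 70.9·(0.021 − 0.00244) / (1.4 − 0.021) = 0.9542 m³/s.

0.954 m³/s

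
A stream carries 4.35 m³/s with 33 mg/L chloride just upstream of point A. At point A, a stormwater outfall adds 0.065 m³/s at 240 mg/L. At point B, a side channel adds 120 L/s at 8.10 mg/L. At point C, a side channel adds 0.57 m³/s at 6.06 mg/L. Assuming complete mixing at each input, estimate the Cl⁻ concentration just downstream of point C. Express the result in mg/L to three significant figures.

32.0 mg/L

After input A: C = (4.35·33 + 0.065·240) / 4.415 = 36.05 mg/L.
120 L/s = 0.12 m³/s.
After input B: C = (4.415·36.05 + 0.12·8.1) / 4.535 = 35.31 mg/L.
After input C: C = (4.535·35.31 + 0.57·6.06) / 5.105 = 32.04 mg/L.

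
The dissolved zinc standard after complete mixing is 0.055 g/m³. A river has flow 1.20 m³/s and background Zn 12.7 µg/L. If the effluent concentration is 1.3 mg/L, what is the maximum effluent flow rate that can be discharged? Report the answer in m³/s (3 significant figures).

0.0408 m³/s

12.7 µg/L = 0.0127 mg/L.
Mass balance at complete mixing: C_std·(Q_w + Q_r) = Q_w·C_e + Q_r·C_b.
Rearranging, Q_w = Q_r·(C_std − C_b)/(C_e − C_std) = 1.20·(0.055 − 0.0127) / (1.3 − 0.055) = 0.04077 m³/s.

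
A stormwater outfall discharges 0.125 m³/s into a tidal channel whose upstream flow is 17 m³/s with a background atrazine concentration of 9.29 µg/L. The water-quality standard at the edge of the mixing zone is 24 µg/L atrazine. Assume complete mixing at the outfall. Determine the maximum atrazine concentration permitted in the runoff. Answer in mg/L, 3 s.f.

9.29 µg/L = 0.00929 mg/L.
24 µg/L = 0.024 mg/L.
Mass balance: 0.024·17.12 = 0.125·Cₑ + 17·0.00929.
Cₑ = (0.411 − 0.1579) / 0.125 = 2.025 mg/L.

2.02 mg/L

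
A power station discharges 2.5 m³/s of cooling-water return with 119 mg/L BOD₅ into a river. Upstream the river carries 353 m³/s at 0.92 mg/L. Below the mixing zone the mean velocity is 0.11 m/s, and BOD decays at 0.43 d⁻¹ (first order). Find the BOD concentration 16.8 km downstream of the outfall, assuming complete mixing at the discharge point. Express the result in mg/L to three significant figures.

0.819 mg/L

After complete mixing, C₀ = (2.5·119 + 353·0.92) / 355.5 = 1.75 mg/L.
Travel time t = 1.68e+04 m / 0.11 m/s = 1.527e+05 s = 1.768 d.
C = 1.75·exp(−0.43·1.768) = 1.75·0.4676 = 0.8185 mg/L.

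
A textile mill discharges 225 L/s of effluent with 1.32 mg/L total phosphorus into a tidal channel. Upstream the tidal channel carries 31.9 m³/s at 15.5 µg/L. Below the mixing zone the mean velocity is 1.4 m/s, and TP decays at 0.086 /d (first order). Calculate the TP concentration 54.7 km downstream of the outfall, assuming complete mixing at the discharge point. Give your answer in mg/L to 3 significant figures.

0.0237 mg/L

225 L/s = 0.225 m³/s.
15.5 µg/L = 0.0155 mg/L.
After complete mixing, C₀ = (0.225·1.32 + 31.9·0.0155) / 32.12 = 0.02464 mg/L.
Travel time t = 5.47e+04 m / 1.4 m/s = 3.907e+04 s = 0.4522 d.
C = 0.02464·exp(−0.086·0.4522) = 0.02464·0.9619 = 0.0237 mg/L.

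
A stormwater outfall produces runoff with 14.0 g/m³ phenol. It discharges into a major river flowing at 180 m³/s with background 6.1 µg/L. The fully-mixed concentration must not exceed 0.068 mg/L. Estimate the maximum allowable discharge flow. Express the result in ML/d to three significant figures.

69.1 ML/d

6.1 µg/L = 0.0061 mg/L.
Mass balance at complete mixing: C_std·(Q_w + Q_r) = Q_w·C_e + Q_r·C_b.
Rearranging, Q_w = Q_r·(C_std − C_b)/(C_e − C_std) = 180·(0.068 − 0.0061) / (14 − 0.068) = 0.7997 m³/s.
= 69.1 ML/d.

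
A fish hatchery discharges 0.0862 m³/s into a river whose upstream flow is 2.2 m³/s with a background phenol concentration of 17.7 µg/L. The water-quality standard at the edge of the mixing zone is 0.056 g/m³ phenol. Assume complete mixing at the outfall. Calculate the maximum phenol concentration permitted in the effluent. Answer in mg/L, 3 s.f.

1.03 mg/L

17.7 µg/L = 0.0177 mg/L.
Mass balance: 0.056·2.286 = 0.0862·Cₑ + 2.2·0.0177.
Cₑ = (0.128 − 0.03894) / 0.0862 = 1.033 mg/L.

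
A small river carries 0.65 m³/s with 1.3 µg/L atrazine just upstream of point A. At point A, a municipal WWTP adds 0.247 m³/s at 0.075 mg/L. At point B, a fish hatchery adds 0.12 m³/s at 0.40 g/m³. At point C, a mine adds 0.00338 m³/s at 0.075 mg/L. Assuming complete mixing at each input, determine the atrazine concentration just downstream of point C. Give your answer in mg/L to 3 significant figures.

1.3 µg/L = 0.0013 mg/L.
After input A: C = (0.65·0.0013 + 0.247·0.075) / 0.897 = 0.02159 mg/L.
After input B: C = (0.897·0.02159 + 0.12·0.4) / 1.017 = 0.06624 mg/L.
After input C: C = (1.017·0.06624 + 0.00338·0.075) / 1.02 = 0.06627 mg/L.

0.0663 mg/L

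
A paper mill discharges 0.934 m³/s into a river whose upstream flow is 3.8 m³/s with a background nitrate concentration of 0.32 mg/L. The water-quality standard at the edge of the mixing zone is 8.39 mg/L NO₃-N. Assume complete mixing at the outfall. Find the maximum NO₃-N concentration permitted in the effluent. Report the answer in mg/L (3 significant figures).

41.2 mg/L

Mass balance: 8.39·4.734 = 0.934·Cₑ + 3.8·0.32.
Cₑ = (39.72 − 1.216) / 0.934 = 41.22 mg/L.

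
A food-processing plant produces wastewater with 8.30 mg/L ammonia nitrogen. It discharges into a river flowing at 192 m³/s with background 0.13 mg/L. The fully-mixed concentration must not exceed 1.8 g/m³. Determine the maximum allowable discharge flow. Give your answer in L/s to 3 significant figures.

49300 L/s

Mass balance at complete mixing: C_std·(Q_w + Q_r) = Q_w·C_e + Q_r·C_b.
Rearranging, Q_w = Q_r·(C_std − C_b)/(C_e − C_std) = 192·(1.8 − 0.13) / (8.3 − 1.8) = 49.33 m³/s.
= 4.933e+04 L/s.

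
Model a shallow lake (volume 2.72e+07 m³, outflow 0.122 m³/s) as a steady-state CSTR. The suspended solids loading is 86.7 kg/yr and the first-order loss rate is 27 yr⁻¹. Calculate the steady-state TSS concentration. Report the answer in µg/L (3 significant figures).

0.117 µg/L

Outflow Q = 0.122 m³/s × 3.156e+07 s/yr = 3.85e+06 m³/yr.
Steady-state CSTR mass balance: W = Q·C + k·V·C, so C = W/(Q + kV).
Q + kV = 3.85e+06 + 27·2.72e+07 = 7.383e+08 m³/yr.
C = 86.7/7.383e+08 = 1.174e-07 kg/m³ = 0.0001174 mg/L = 0.1174 µg/L.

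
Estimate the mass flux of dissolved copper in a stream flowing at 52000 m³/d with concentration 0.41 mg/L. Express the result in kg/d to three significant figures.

21.3 kg/d

52000 m³/d = 0.6019 m³/s.
Mass flux = Q·C = 0.6019 m³/s × 0.41 g/m³ = 0.2468 g/s.
= 0.2468 g/s × 86.4 = 21.32 kg/d.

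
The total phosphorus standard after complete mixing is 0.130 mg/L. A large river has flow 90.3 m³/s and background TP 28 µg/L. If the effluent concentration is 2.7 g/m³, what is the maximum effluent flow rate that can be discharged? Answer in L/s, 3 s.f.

28 µg/L = 0.028 mg/L.
Mass balance at complete mixing: C_std·(Q_w + Q_r) = Q_w·C_e + Q_r·C_b.
Rearranging, Q_w = Q_r·(C_std − C_b)/(C_e − C_std) = 90.3·(0.13 − 0.028) / (2.7 − 0.13) = 3.584 m³/s.
= 3584 L/s.

3580 L/s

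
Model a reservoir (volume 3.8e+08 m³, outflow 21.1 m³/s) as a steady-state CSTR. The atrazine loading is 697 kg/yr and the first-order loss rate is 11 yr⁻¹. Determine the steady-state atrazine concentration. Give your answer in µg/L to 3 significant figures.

Outflow Q = 21.1 m³/s × 3.156e+07 s/yr = 6.659e+08 m³/yr.
Steady-state CSTR mass balance: W = Q·C + k·V·C, so C = W/(Q + kV).
Q + kV = 6.659e+08 + 11·3.8e+08 = 4.846e+09 m³/yr.
C = 697/4.846e+09 = 1.438e-07 kg/m³ = 0.0001438 mg/L = 0.1438 µg/L.

0.144 µg/L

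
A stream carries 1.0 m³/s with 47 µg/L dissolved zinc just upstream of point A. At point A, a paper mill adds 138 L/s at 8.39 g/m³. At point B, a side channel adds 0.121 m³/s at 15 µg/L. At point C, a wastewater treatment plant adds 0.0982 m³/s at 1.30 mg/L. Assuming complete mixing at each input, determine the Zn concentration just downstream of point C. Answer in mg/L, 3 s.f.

47 µg/L = 0.047 mg/L.
138 L/s = 0.138 m³/s.
After input A: C = (1·0.047 + 0.138·8.39) / 1.138 = 1.059 mg/L.
15 µg/L = 0.015 mg/L.
After input B: C = (1.138·1.059 + 0.121·0.015) / 1.259 = 0.9584 mg/L.
After input C: C = (1.259·0.9584 + 0.0982·1.3) / 1.357 = 0.9831 mg/L.

0.983 mg/L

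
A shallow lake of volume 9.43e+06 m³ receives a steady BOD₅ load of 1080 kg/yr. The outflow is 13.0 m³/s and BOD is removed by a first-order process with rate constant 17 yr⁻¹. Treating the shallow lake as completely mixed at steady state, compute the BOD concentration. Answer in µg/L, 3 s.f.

1.89 µg/L

Outflow Q = 13.0 m³/s × 3.156e+07 s/yr = 4.102e+08 m³/yr.
Steady-state CSTR mass balance: W = Q·C + k·V·C, so C = W/(Q + kV).
Q + kV = 4.102e+08 + 17·9.43e+06 = 5.706e+08 m³/yr.
C = 1080/5.706e+08 = 1.893e-06 kg/m³ = 0.001893 mg/L = 1.893 µg/L.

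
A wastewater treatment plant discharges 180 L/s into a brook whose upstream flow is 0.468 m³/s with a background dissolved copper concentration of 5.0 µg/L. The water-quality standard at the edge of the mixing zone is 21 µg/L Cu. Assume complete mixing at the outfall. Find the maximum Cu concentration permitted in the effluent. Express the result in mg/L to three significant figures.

180 L/s = 0.18 m³/s.
5.0 µg/L = 0.005 mg/L.
21 µg/L = 0.021 mg/L.
Mass balance: 0.021·0.648 = 0.18·Cₑ + 0.468·0.005.
Cₑ = (0.01361 − 0.00234) / 0.18 = 0.0626 mg/L.

0.0626 mg/L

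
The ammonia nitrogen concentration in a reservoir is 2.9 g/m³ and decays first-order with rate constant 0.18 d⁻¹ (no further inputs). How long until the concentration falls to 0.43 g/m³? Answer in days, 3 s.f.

t = ln(C₀/C)/k = ln(2.9/0.43)/0.18 = 1.909/0.18 = 10.6 d.

10.6 d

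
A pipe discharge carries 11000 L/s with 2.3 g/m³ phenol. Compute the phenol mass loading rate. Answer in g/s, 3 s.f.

11000 L/s = 11 m³/s.
Mass flux = Q·C = 11 m³/s × 2.3 g/m³ = 25.3 g/s.

25.3 g/s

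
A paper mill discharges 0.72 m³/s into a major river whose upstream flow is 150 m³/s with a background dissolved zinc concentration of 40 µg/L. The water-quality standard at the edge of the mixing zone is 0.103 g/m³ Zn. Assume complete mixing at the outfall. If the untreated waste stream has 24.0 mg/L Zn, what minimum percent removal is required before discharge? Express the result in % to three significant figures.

40 µg/L = 0.04 mg/L.
Mass balance: 0.103·150.7 = 0.72·Cₑ + 150·0.04.
Cₑ = (15.52 − 6) / 0.72 = 13.23 mg/L.
Required removal = 1 − 13.23/24.0 = 44.88 %.

44.9 %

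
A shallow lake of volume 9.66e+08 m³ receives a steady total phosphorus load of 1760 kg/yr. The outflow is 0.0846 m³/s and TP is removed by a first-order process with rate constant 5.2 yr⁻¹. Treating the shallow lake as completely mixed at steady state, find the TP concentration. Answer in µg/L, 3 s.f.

Outflow Q = 0.0846 m³/s × 3.156e+07 s/yr = 2.67e+06 m³/yr.
Steady-state CSTR mass balance: W = Q·C + k·V·C, so C = W/(Q + kV).
Q + kV = 2.67e+06 + 5.2·9.66e+08 = 5.026e+09 m³/yr.
C = 1760/5.026e+09 = 3.502e-07 kg/m³ = 0.0003502 mg/L = 0.3502 µg/L.

0.350 µg/L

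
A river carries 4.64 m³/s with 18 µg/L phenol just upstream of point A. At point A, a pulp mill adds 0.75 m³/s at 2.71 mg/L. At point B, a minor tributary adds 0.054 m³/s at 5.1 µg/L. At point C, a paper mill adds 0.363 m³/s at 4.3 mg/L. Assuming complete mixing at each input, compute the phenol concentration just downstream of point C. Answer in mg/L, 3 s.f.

18 µg/L = 0.018 mg/L.
After input A: C = (4.64·0.018 + 0.75·2.71) / 5.39 = 0.3926 mg/L.
5.1 µg/L = 0.0051 mg/L.
After input B: C = (5.39·0.3926 + 0.054·0.0051) / 5.444 = 0.3887 mg/L.
After input C: C = (5.444·0.3887 + 0.363·4.3) / 5.807 = 0.6332 mg/L.

0.633 mg/L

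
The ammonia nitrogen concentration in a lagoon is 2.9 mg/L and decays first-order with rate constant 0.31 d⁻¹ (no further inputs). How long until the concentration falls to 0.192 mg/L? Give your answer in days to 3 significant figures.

t = ln(C₀/C)/k = ln(2.9/0.192)/0.31 = 2.715/0.31 = 8.758 d.

8.76 d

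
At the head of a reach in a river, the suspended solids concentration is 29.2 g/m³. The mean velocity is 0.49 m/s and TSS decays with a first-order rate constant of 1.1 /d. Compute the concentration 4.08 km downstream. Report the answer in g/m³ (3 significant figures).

26.3 g/m³

Travel time t = 4.08 km / 0.49 m/s = 4080/0.49 = 8327 s = 0.09637 d.
First-order decay: C = 29.2·exp(−1.1·0.09637) = 29.2·0.8994 = 26.26 g/m³.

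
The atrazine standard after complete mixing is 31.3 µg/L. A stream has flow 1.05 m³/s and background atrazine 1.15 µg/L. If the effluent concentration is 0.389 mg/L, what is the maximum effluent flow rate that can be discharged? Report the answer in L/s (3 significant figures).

1.15 µg/L = 0.00115 mg/L.
31.3 µg/L = 0.0313 mg/L.
Mass balance at complete mixing: C_std·(Q_w + Q_r) = Q_w·C_e + Q_r·C_b.
Rearranging, Q_w = Q_r·(C_std − C_b)/(C_e − C_std) = 1.05·(0.0313 − 0.00115) / (0.389 − 0.0313) = 0.0885 m³/s.
= 88.5 L/s.

88.5 L/s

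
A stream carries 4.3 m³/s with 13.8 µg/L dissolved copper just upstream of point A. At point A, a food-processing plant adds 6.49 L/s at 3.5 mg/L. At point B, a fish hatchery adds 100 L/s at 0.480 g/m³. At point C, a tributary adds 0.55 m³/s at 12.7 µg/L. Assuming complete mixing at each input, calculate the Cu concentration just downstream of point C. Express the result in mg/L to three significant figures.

13.8 µg/L = 0.0138 mg/L.
6.49 L/s = 0.00649 m³/s.
After input A: C = (4.3·0.0138 + 0.00649·3.5) / 4.306 = 0.01905 mg/L.
100 L/s = 0.1 m³/s.
After input B: C = (4.306·0.01905 + 0.1·0.48) / 4.406 = 0.02951 mg/L.
12.7 µg/L = 0.0127 mg/L.
After input C: C = (4.406·0.02951 + 0.55·0.0127) / 4.956 = 0.02765 mg/L.

0.0276 mg/L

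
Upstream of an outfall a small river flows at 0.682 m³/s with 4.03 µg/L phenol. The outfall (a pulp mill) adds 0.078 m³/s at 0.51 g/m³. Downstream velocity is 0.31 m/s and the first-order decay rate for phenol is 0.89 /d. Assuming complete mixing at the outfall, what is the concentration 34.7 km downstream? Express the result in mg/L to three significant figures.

0.0177 mg/L

4.03 µg/L = 0.00403 mg/L.
After complete mixing, C₀ = (0.078·0.51 + 0.682·0.00403) / 0.76 = 0.05596 mg/L.
Travel time t = 3.47e+04 m / 0.31 m/s = 1.119e+05 s = 1.296 d.
C = 0.05596·exp(−0.89·1.296) = 0.05596·0.3157 = 0.01766 mg/L.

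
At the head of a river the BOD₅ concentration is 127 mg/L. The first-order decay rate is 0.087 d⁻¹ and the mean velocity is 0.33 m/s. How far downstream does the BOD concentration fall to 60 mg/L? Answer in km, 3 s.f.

246 km

From C = C₀·e^(−kt), t = ln(C₀/C)/k = ln(127/60)/0.087 = 0.7498/0.087 = 8.619 d.
Distance = v·t = 0.33 m/s × 7.447e+05 s = 2.457e+05 m = 245.7 km.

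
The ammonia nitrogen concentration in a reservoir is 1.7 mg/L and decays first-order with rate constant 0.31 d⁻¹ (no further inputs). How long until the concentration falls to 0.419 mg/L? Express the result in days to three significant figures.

4.52 d

t = ln(C₀/C)/k = ln(1.7/0.419)/0.31 = 1.401/0.31 = 4.518 d.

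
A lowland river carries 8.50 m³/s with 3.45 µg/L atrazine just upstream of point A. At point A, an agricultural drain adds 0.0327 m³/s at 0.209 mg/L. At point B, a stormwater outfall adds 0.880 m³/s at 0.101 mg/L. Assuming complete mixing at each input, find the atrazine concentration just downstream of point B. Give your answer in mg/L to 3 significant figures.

0.0133 mg/L

3.45 µg/L = 0.00345 mg/L.
After input A: C = (8.5·0.00345 + 0.0327·0.209) / 8.533 = 0.004238 mg/L.
After input B: C = (8.533·0.004238 + 0.88·0.101) / 9.413 = 0.01328 mg/L.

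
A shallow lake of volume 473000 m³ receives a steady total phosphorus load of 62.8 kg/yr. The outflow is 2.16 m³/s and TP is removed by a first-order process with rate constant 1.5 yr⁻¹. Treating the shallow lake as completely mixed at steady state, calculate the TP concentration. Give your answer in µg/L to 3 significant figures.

0.912 µg/L

Outflow Q = 2.16 m³/s × 3.156e+07 s/yr = 6.816e+07 m³/yr.
Steady-state CSTR mass balance: W = Q·C + k·V·C, so C = W/(Q + kV).
Q + kV = 6.816e+07 + 1.5·473000 = 6.887e+07 m³/yr.
C = 62.8/6.887e+07 = 9.118e-07 kg/m³ = 0.0009118 mg/L = 0.9118 µg/L.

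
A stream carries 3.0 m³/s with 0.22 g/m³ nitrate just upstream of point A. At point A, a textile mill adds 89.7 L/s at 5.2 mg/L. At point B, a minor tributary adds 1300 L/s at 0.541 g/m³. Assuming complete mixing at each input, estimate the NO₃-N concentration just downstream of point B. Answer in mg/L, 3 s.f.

89.7 L/s = 0.0897 m³/s.
After input A: C = (3·0.22 + 0.0897·5.2) / 3.09 = 0.3646 mg/L.
1300 L/s = 1.3 m³/s.
After input B: C = (3.09·0.3646 + 1.3·0.541) / 4.39 = 0.4168 mg/L.

0.417 mg/L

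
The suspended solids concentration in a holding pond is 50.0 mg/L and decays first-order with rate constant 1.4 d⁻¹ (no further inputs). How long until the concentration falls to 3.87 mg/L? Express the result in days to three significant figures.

t = ln(C₀/C)/k = ln(50.0/3.87)/1.4 = 2.559/1.4 = 1.828 d.

1.83 d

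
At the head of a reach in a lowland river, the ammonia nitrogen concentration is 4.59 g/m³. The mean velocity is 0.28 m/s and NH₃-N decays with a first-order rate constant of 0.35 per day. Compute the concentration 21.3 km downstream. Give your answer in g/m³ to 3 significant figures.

3.37 g/m³

Travel time t = 21.3 km / 0.28 m/s = 2.13e+04/0.28 = 7.607e+04 s = 0.8805 d.
First-order decay: C = 4.59·exp(−0.35·0.8805) = 4.59·0.7348 = 3.373 g/m³.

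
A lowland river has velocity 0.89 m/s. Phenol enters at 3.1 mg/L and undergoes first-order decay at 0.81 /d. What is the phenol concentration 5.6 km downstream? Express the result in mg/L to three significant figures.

Travel time t = 5.6 km / 0.89 m/s = 5600/0.89 = 6292 s = 0.07283 d.
First-order decay: C = 3.1·exp(−0.81·0.07283) = 3.1·0.9427 = 2.922 mg/L.

2.92 mg/L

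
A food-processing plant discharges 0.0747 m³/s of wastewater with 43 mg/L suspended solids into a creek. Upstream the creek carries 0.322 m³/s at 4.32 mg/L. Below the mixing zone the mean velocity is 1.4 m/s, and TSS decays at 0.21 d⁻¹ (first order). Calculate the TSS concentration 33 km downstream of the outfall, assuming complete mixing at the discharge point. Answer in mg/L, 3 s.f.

11.0 mg/L

After complete mixing, C₀ = (0.0747·43 + 0.322·4.32) / 0.3967 = 11.6 mg/L.
Travel time t = 3.3e+04 m / 1.4 m/s = 2.357e+04 s = 0.2728 d.
C = 11.6·exp(−0.21·0.2728) = 11.6·0.9443 = 10.96 mg/L.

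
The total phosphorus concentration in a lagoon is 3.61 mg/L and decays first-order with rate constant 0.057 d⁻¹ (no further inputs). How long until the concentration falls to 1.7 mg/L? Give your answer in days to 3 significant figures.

13.2 d

t = ln(C₀/C)/k = ln(3.61/1.7)/0.057 = 0.7531/0.057 = 13.21 d.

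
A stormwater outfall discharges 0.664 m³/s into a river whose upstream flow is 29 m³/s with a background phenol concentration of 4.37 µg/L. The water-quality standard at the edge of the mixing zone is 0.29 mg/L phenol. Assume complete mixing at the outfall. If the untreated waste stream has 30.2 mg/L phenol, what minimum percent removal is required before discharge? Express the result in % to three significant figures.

57.7 %

4.37 µg/L = 0.00437 mg/L.
Mass balance: 0.29·29.66 = 0.664·Cₑ + 29·0.00437.
Cₑ = (8.603 − 0.1267) / 0.664 = 12.76 mg/L.
Required removal = 1 − 12.76/30.2 = 57.73 %.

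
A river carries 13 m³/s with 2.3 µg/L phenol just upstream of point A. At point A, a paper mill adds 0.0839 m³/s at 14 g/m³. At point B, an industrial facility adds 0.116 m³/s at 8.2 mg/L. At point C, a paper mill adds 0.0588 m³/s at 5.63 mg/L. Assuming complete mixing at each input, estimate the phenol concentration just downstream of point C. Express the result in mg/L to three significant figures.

0.188 mg/L

2.3 µg/L = 0.0023 mg/L.
After input A: C = (13·0.0023 + 0.0839·14) / 13.08 = 0.09206 mg/L.
After input B: C = (13.08·0.09206 + 0.116·8.2) / 13.2 = 0.1633 mg/L.
After input C: C = (13.2·0.1633 + 0.0588·5.63) / 13.26 = 0.1876 mg/L.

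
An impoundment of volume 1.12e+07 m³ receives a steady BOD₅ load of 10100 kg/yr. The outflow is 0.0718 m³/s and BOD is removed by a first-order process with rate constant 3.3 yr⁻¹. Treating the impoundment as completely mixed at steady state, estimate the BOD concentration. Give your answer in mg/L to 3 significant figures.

0.257 mg/L

Outflow Q = 0.0718 m³/s × 3.156e+07 s/yr = 2.266e+06 m³/yr.
Steady-state CSTR mass balance: W = Q·C + k·V·C, so C = W/(Q + kV).
Q + kV = 2.266e+06 + 3.3·1.12e+07 = 3.923e+07 m³/yr.
C = 10100/3.923e+07 = 0.0002575 kg/m³ = 0.2575 mg/L.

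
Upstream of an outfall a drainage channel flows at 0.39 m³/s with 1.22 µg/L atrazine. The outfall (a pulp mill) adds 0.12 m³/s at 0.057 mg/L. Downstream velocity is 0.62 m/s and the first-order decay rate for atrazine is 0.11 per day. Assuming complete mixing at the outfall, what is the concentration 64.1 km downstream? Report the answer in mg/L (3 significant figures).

0.0126 mg/L

1.22 µg/L = 0.00122 mg/L.
After complete mixing, C₀ = (0.12·0.057 + 0.39·0.00122) / 0.51 = 0.01434 mg/L.
Travel time t = 6.41e+04 m / 0.62 m/s = 1.034e+05 s = 1.197 d.
C = 0.01434·exp(−0.11·1.197) = 0.01434·0.8767 = 0.01258 mg/L.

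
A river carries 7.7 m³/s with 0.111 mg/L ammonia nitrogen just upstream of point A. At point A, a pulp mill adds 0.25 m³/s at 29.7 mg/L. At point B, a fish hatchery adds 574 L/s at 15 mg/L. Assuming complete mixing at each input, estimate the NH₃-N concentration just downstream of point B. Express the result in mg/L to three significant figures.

1.98 mg/L

After input A: C = (7.7·0.111 + 0.25·29.7) / 7.95 = 1.041 mg/L.
574 L/s = 0.574 m³/s.
After input B: C = (7.95·1.041 + 0.574·15) / 8.524 = 1.981 mg/L.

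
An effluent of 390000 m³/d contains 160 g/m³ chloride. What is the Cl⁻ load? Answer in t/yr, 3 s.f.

22800 t/yr

390000 m³/d = 4.514 m³/s.
Mass flux = Q·C = 4.514 m³/s × 160 g/m³ = 722.2 g/s.
= 722.2 g/s × 31.56 = 2.279e+04 t/yr.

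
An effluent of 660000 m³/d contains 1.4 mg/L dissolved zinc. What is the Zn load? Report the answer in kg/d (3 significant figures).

660000 m³/d = 7.639 m³/s.
Mass flux = Q·C = 7.639 m³/s × 1.4 g/m³ = 10.69 g/s.
= 10.69 g/s × 86.4 = 924 kg/d.

924 kg/d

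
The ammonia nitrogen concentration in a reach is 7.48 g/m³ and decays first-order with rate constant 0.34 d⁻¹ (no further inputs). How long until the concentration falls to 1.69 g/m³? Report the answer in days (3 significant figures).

t = ln(C₀/C)/k = ln(7.48/1.69)/0.34 = 1.488/0.34 = 4.375 d.

4.38 d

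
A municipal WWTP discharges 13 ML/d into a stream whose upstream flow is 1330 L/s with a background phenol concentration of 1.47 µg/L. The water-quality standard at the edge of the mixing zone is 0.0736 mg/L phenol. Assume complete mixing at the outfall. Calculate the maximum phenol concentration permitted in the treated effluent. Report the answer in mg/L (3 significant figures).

13 ML/d = 0.1505 m³/s.
1330 L/s = 1.33 m³/s.
1.47 µg/L = 0.00147 mg/L.
Mass balance: 0.0736·1.48 = 0.1505·Cₑ + 1.33·0.00147.
Cₑ = (0.109 − 0.001955) / 0.1505 = 0.7112 mg/L.

0.711 mg/L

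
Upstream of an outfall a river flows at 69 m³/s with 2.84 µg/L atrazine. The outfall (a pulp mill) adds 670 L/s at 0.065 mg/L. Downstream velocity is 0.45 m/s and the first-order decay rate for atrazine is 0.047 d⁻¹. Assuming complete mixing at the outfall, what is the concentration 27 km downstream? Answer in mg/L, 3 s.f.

0.00333 mg/L

670 L/s = 0.67 m³/s.
2.84 µg/L = 0.00284 mg/L.
After complete mixing, C₀ = (0.67·0.065 + 69·0.00284) / 69.67 = 0.003438 mg/L.
Travel time t = 2.7e+04 m / 0.45 m/s = 6e+04 s = 0.6944 d.
C = 0.003438·exp(−0.047·0.6944) = 0.003438·0.9679 = 0.003327 mg/L.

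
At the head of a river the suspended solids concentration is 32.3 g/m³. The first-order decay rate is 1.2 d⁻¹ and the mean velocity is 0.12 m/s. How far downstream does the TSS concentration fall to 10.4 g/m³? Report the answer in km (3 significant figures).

9.79 km

From C = C₀·e^(−kt), t = ln(C₀/C)/k = ln(32.3/10.4)/1.2 = 1.133/1.2 = 0.9444 d.
Distance = v·t = 0.12 m/s × 8.159e+04 s = 9791 m = 9.791 km.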